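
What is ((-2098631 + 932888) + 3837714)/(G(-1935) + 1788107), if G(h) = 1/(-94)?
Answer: 251165274/168082057 ≈ 1.4943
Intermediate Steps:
G(h) = -1/94
((-2098631 + 932888) + 3837714)/(G(-1935) + 1788107) = ((-2098631 + 932888) + 3837714)/(-1/94 + 1788107) = (-1165743 + 3837714)/(168082057/94) = 2671971*(94/168082057) = 251165274/168082057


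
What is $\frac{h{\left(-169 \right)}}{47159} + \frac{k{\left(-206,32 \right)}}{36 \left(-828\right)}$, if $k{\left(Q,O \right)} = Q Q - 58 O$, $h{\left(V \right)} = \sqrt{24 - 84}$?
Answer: $- \frac{10145}{7452} + \frac{2 i \sqrt{15}}{47159} \approx -1.3614 + 0.00016425 i$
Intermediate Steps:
$h{\left(V \right)} = 2 i \sqrt{15}$ ($h{\left(V \right)} = \sqrt{-60} = 2 i \sqrt{15}$)
$k{\left(Q,O \right)} = Q^{2} - 58 O$
$\frac{h{\left(-169 \right)}}{47159} + \frac{k{\left(-206,32 \right)}}{36 \left(-828\right)} = \frac{2 i \sqrt{15}}{47159} + \frac{\left(-206\right)^{2} - 1856}{36 \left(-828\right)} = 2 i \sqrt{15} \cdot \frac{1}{47159} + \frac{42436 - 1856}{-29808} = \frac{2 i \sqrt{15}}{47159} + 40580 \left(- \frac{1}{29808}\right) = \frac{2 i \sqrt{15}}{47159} - \frac{10145}{7452} = - \frac{10145}{7452} + \frac{2 i \sqrt{15}}{47159}$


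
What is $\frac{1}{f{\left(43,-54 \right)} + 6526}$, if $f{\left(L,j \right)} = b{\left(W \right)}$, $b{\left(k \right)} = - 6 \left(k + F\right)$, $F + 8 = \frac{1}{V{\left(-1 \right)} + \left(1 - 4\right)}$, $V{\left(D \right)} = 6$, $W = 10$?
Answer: $\frac{1}{6512} \approx 0.00015356$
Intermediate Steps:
$F = - \frac{23}{3}$ ($F = -8 + \frac{1}{6 + \left(1 - 4\right)} = -8 + \frac{1}{6 - 3} = -8 + \frac{1}{3} = - \frac{23}{3} \approx -7.6667$)
$b{\left(k \right)} = 46 - 6 k$ ($b{\left(k \right)} = - 6 \left(k - \frac{23}{3}\right) = - 6 \left(- \frac{23}{3} + k\right) = 46 - 6 k$)
$f{\left(L,j \right)} = -14$ ($f{\left(L,j \right)} = 46 - 60 = -14$)
$\frac{1}{f{\left(43,-54 \right)} + 6526} = \frac{1}{-14 + 6526} = \frac{1}{6512}$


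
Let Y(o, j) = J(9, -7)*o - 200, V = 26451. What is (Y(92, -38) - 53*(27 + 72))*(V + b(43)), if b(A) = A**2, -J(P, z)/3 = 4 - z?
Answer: -240068900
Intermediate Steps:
J(P, z) = -12 + 3*z (J(P, z) = -3*(4 - z) = -12 + 3*z)
Y(o, j) = -200 - 33*o (Y(o, j) = (-12 + 3*(-7))*o - 200 = (-12 - 21)*o - 200 = -33*o - 200 = -200 - 33*o)
(Y(92, -38) - 53*(27 + 72))*(V + b(43)) = ((-200 - 33*92) - 53*(27 + 72))*(26451 + 43**2) = ((-200 - 3036) - 53*99)*(26451 + 1849) = (-3236 - 5247)*28300 = -8483*28300 = -240068900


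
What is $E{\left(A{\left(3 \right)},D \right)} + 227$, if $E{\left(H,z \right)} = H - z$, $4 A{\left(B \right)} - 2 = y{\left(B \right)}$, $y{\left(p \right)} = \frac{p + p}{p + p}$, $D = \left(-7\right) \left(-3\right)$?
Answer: $\frac{827}{4} \approx 206.75$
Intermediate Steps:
$D = 21$
$y{\left(p \right)} = 1$ ($y{\left(p \right)} = \frac{2 p}{2 p} = 2 p \frac{1}{2 p} = 1$)
$A{\left(B \right)} = \frac{3}{4}$ ($A{\left(B \right)} = \frac{1}{2} + \frac{1}{4} \cdot 1 = \frac{1}{2} + \frac{1}{4} = \frac{3}{4}$)
$E{\left(A{\left(3 \right)},D \right)} + 227 = \left(\frac{3}{4} - 21\right) + 227 = - \frac{81}{4} + 227 = \frac{827}{4}$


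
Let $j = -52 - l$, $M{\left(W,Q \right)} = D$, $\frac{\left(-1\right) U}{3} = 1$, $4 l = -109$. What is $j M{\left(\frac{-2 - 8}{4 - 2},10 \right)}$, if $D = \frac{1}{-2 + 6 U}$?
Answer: $\frac{99}{80} \approx 1.2375$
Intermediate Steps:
$l = - \frac{109}{4}$ ($l = \frac{1}{4} \left(-109\right) = - \frac{109}{4} \approx -27.25$)
$U = -3$ ($U = \left(-3\right) 1 = -3$)
$D = - \frac{1}{20}$ ($D = \frac{1}{-2 + 6 \left(-3\right)} = \frac{1}{-2 - 18} = \frac{1}{-20} = - \frac{1}{20} \approx -0.05$)
$M{\left(W,Q \right)} = - \frac{1}{20}$
$j = - \frac{99}{4}$ ($j = -52 - - \frac{109}{4} = -52 + \frac{109}{4} = - \frac{99}{4} \approx -24.75$)
$j M{\left(\frac{-2 - 8}{4 - 2},10 \right)} = \left(- \frac{99}{4}\right) \left(- \frac{1}{20}\right) = \frac{99}{80}$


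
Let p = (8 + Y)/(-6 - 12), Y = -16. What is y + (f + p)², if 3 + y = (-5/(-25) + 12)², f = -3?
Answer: 308551/2025 ≈ 152.37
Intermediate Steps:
y = 3646/25 (y = -3 + (-5/(-25) + 12)² = -3 + (-5*(-1/25) + 12)² = -3 + (⅕ + 12)² = -3 + (61/5)² = -3 + 3721/25 = 3646/25 ≈ 145.84)
p = 4/9 (p = (8 - 16)/(-6 - 12) = -8/(-18) = -8*(-1/18) = 4/9 ≈ 0.44444)
y + (f + p)² = 3646/25 + (-3 + 4/9)² = 3646/25 + (-23/9)² = 3646/25 + 529/81 = 308551/2025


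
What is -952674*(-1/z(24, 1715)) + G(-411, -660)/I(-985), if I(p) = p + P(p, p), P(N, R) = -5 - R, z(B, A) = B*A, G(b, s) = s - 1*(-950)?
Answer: -239101/6860 ≈ -34.854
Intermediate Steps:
G(b, s) = 950 + s (G(b, s) = s + 950 = 950 + s)
z(B, A) = A*B
I(p) = -5 (I(p) = p + (-5 - p) = -5)
-952674*(-1/z(24, 1715)) + G(-411, -660)/I(-985) = -952674/((-1715*24)) + (950 - 660)/(-5) = -952674/((-1*41160)) + 290*(-1/5) = -952674/(-41160) - 58 = -952674*(-1/41160) - 58 = 158779/6860 - 58 = -239101/6860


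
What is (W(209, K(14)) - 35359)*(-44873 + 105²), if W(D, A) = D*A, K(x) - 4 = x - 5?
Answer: 1104866416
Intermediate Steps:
K(x) = -1 + x (K(x) = 4 + (x - 5) = 4 + (-5 + x) = -1 + x)
W(D, A) = A*D
(W(209, K(14)) - 35359)*(-44873 + 105²) = ((-1 + 14)*209 - 35359)*(-44873 + 105²) = (13*209 - 35359)*(-44873 + 11025) = (2717 - 35359)*(-33848) = -32642*(-33848) = 1104866416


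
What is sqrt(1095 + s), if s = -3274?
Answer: I*sqrt(2179) ≈ 46.68*I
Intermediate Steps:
sqrt(1095 + s) = sqrt(1095 - 3274) = sqrt(-2179) = I*sqrt(2179)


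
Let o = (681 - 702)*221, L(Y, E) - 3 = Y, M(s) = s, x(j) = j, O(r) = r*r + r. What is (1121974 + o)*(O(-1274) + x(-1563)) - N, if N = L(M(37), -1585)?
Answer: 1810346502547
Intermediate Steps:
O(r) = r + r² (O(r) = r² + r = r + r²)
L(Y, E) = 3 + Y
N = 40 (N = 3 + 37 = 40)
o = -4641 (o = -21*221 = -4641)
(1121974 + o)*(O(-1274) + x(-1563)) - N = (1121974 - 4641)*(-1274*(1 - 1274) - 1563) - 1*40 = 1117333*(-1274*(-1273) - 1563) - 40 = 1117333*(1621802 - 1563) - 40 = 1117333*1620239 - 40 = 1810346502587 - 40 = 1810346502547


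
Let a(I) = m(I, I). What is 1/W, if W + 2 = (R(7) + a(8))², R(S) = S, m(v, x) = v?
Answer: 1/223 ≈ 0.0044843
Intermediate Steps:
a(I) = I
W = 223 (W = -2 + (7 + 8)² = -2 + 15² = -2 + 225 = 223)
1/W = 1/223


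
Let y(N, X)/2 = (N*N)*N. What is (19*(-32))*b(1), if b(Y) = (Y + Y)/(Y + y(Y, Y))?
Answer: -1216/3 ≈ -405.33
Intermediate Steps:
y(N, X) = 2*N³ (y(N, X) = 2*((N*N)*N) = 2*(N²*N) = 2*N³)
b(Y) = 2*Y/(Y + 2*Y³) (b(Y) = (Y + Y)/(Y + 2*Y³) = (2*Y)/(Y + 2*Y³) = 2*Y/(Y + 2*Y³))
(19*(-32))*b(1) = (19*(-32))*(2/(1 + 2*1²)) = -1216/(1 + 2*1) = -1216/(1 + 2) = -1216/3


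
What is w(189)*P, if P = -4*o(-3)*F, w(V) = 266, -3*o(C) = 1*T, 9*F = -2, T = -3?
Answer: 2128/9 ≈ 236.44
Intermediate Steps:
F = -2/9 (F = (⅑)*(-2) = -2/9 ≈ -0.22222)
o(C) = 1 (o(C) = -(-3)/3 = -⅓*(-3) = 1)
P = 8/9 (P = -4*1*(-2)/9 = -4*(-2)/9 = -1*(-8/9) = 8/9 ≈ 0.88889)
w(189)*P = 266*(8/9) = 2128/9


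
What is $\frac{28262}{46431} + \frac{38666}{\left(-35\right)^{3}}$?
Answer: $- \frac{83366828}{284389875} \approx -0.29314$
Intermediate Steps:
$\frac{28262}{46431} + \frac{38666}{\left(-35\right)^{3}} = 28262 \cdot \frac{1}{46431} + \frac{38666}{-42875} = \frac{28262}{46431} + 38666 \left(- \frac{1}{42875}\right) = \frac{28262}{46431} - \frac{38666}{42875} = - \frac{83366828}{284389875}$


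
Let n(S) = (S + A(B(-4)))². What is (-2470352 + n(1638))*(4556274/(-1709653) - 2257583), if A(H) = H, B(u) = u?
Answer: -770409184505030692/1709653 ≈ -4.5062e+11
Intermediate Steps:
n(S) = (-4 + S)² (n(S) = (S - 4)² = (-4 + S)²)
(-2470352 + n(1638))*(4556274/(-1709653) - 2257583) = (-2470352 + (-4 + 1638)²)*(4556274/(-1709653) - 2257583) = (-2470352 + 1634²)*(4556274*(-1/1709653) - 2257583) = (-2470352 + 2669956)*(-4556274/1709653 - 2257583) = 199604*(-3859688104973/1709653) = -770409184505030692/1709653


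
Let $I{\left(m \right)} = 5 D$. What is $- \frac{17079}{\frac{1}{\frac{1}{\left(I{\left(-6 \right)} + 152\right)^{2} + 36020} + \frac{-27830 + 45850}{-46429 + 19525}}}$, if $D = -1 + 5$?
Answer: $\frac{280417533457}{24514028} \approx 11439.0$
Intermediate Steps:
$D = 4$
$I{\left(m \right)} = 20$ ($I{\left(m \right)} = 5 \cdot 4 = 20$)
$- \frac{17079}{\frac{1}{\frac{1}{\left(I{\left(-6 \right)} + 152\right)^{2} + 36020} + \frac{-27830 + 45850}{-46429 + 19525}}} = - \frac{17079}{\frac{1}{\frac{1}{\left(20 + 152\right)^{2} + 36020} + \frac{-27830 + 45850}{-46429 + 19525}}} = - \frac{17079}{\frac{1}{\frac{1}{172^{2} + 36020} + \frac{18020}{-26904}}} = - \frac{17079}{\frac{1}{\frac{1}{29584 + 36020} + 18020 \left(- \frac{1}{26904}\right)}} = - \frac{17079}{\frac{1}{\frac{1}{65604} - \frac{4505}{6726}}} = - \frac{17079}{\frac{1}{- \frac{49256549}{73542084}}} = - \frac{17079}{- \frac{73542084}{49256549}} = \left(-17079\right) \left(- \frac{49256549}{73542084}\right) = \frac{280417533457}{24514028}$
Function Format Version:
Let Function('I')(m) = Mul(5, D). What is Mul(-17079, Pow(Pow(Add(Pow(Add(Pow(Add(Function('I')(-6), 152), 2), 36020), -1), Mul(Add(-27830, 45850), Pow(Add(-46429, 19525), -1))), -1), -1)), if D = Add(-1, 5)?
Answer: Rational(280417533457, 24514028) ≈ 11439.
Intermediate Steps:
D = 4
Function('I')(m) = 20 (Function('I')(m) = Mul(5, 4) = 20)
Mul(-17079, Pow(Pow(Add(Pow(Add(Pow(Add(Function('I')(-6), 152), 2), 36020), -1), Mul(Add(-27830, 45850), Pow(Add(-46429, 19525), -1))), -1), -1)) = Mul(-17079, Pow(Pow(Add(Pow(Add(Pow(Add(20, 152), 2), 36020), -1), Mul(Add(-27830, 45850), Pow(Add(-46429, 19525), -1))), -1), -1)) = Mul(-17079, Pow(Pow(Add(Pow(Add(Pow(172, 2), 36020), -1), Mul(18020, Pow(-26904, -1))), -1), -1)) = Mul(-17079, Pow(Pow(Add(Pow(Add(29584, 36020), -1), Mul(18020, Rational(-1, 26904))), -1), -1)) = Mul(-17079, Pow(Pow(Add(Pow(65604, -1), Rational(-4505, 6726)), -1), -1)) = Mul(-17079, Pow(Pow(Add(Rational(1, 65604), Rational(-4505, 6726)), -1), -1)) = Mul(-17079, Pow(Pow(Rational(-49256549, 73542084), -1), -1)) = Mul(-17079, Pow(Rational(-73542084, 49256549), -1)) = Mul(-17079, Rational(-49256549, 73542084)) = Rational(280417533457, 24514028)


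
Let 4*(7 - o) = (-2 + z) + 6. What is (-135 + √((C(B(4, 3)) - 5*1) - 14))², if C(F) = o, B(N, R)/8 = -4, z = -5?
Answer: (270 - I*√47)²/4 ≈ 18213.0 - 925.51*I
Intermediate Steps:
B(N, R) = -32 (B(N, R) = 8*(-4) = -32)
o = 29/4 (o = 7 - ((-2 - 5) + 6)/4 = 7 - (-7 + 6)/4 = 7 - ¼*(-1) = 7 + ¼ = 29/4 ≈ 7.2500)
C(F) = 29/4
(-135 + √((C(B(4, 3)) - 5*1) - 14))² = (-135 + √((29/4 - 5*1) - 14))² = (-135 + √((29/4 - 5) - 14))² = (-135 + √(9/4 - 14))² = (-135 + √(-47/4))² = (-135 + I*√47/2)²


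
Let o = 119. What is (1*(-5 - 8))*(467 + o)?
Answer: -7618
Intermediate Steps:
(1*(-5 - 8))*(467 + o) = (1*(-5 - 8))*(467 + 119) = (1*(-13))*586 = -13*586 = -7618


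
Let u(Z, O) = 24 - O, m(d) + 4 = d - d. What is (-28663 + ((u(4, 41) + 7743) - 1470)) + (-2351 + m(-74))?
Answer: -24762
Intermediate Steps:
m(d) = -4 (m(d) = -4 + (d - d) = -4 + 0 = -4)
(-28663 + ((u(4, 41) + 7743) - 1470)) + (-2351 + m(-74)) = (-28663 + (((24 - 1*41) + 7743) - 1470)) + (-2351 - 4) = (-28663 + (((24 - 41) + 7743) - 1470)) - 2355 = (-28663 + ((-17 + 7743) - 1470)) - 2355 = (-28663 + (7726 - 1470)) - 2355 = (-28663 + 6256) - 2355 = -22407 - 2355 = -24762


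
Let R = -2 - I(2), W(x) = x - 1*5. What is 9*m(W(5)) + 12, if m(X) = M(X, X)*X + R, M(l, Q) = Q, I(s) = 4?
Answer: -42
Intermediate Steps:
W(x) = -5 + x (W(x) = x - 5 = -5 + x)
R = -6 (R = -2 - 1*4 = -2 - 4 = -6)
m(X) = -6 + X² (m(X) = X*X - 6 = X² - 6 = -6 + X²)
9*m(W(5)) + 12 = 9*(-6 + (-5 + 5)²) + 12 = 9*(-6 + 0²) + 12 = 9*(-6 + 0) + 12 = 9*(-6) + 12 = -54 + 12 = -42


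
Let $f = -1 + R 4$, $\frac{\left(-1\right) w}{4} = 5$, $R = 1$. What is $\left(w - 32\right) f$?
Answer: $-156$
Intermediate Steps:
$w = -20$ ($w = \left(-4\right) 5 = -20$)
$f = 3$ ($f = -1 + 1 \cdot 4 = -1 + 4 = 3$)
$\left(w - 32\right) f = \left(-20 - 32\right) 3 = \left(-52\right) 3 = -156$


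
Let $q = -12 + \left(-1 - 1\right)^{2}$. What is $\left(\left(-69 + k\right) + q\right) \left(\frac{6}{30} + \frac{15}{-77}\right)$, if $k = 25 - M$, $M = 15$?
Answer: $- \frac{134}{385} \approx -0.34805$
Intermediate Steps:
$q = -8$ ($q = -12 + \left(-2\right)^{2} = -12 + 4 = -8$)
$k = 10$ ($k = 25 - 15 = 10$)
$\left(\left(-69 + k\right) + q\right) \left(\frac{6}{30} + \frac{15}{-77}\right) = \left(\left(-69 + 10\right) - 8\right) \left(\frac{6}{30} + \frac{15}{-77}\right) = \left(-59 - 8\right) \left(6 \cdot \frac{1}{30} + 15 \left(- \frac{1}{77}\right)\right) = - 67 \left(\frac{1}{5} - \frac{15}{77}\right) = \left(-67\right) \frac{2}{385} = - \frac{134}{385}$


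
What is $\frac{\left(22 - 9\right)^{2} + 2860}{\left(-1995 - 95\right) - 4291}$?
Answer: $- \frac{3029}{6381} \approx -0.47469$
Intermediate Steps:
$\frac{\left(22 - 9\right)^{2} + 2860}{\left(-1995 - 95\right) - 4291} = \frac{13^{2} + 2860}{-2090 - 4291} = \frac{169 + 2860}{-6381} = 3029 \left(- \frac{1}{6381}\right) = - \frac{3029}{6381}$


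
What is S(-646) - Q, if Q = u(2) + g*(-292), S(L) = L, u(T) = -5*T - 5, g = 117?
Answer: 33533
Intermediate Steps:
u(T) = -5 - 5*T
Q = -34179 (Q = (-5 - 5*2) + 117*(-292) = (-5 - 10) - 34164 = -15 - 34164 = -34179)
S(-646) - Q = -646 - 1*(-34179) = -646 + 34179 = 33533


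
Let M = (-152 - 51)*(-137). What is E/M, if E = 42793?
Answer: 42793/27811 ≈ 1.5387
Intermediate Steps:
M = 27811 (M = -203*(-137) = 27811)
E/M = 42793/27811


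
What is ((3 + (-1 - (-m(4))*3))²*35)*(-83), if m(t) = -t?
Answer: -290500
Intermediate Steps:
((3 + (-1 - (-m(4))*3))²*35)*(-83) = ((3 + (-1 - (-(-1)*4)*3))²*35)*(-83) = ((3 + (-1 - (-1*(-4))*3))²*35)*(-83) = ((3 + (-1 - 4*3))²*35)*(-83) = ((3 + (-1 - 1*12))²*35)*(-83) = ((3 + (-1 - 12))²*35)*(-83) = ((3 - 13)²*35)*(-83) = ((-10)²*35)*(-83) = (100*35)*(-83) = 3500*(-83) = -290500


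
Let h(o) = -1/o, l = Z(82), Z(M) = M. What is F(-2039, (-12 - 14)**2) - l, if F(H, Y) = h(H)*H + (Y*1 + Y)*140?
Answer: 189197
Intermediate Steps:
l = 82
F(H, Y) = -1 + 280*Y (F(H, Y) = (-1/H)*H + (Y*1 + Y)*140 = -1 + (Y + Y)*140 = -1 + (2*Y)*140 = -1 + 280*Y)
F(-2039, (-12 - 14)**2) - l = (-1 + 280*(-12 - 14)**2) - 1*82 = (-1 + 280*(-26)**2) - 82 = (-1 + 280*676) - 82 = (-1 + 189280) - 82 = 189279 - 82 = 189197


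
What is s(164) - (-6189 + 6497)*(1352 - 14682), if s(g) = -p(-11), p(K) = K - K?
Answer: 4105640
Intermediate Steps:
p(K) = 0
s(g) = 0 (s(g) = -1*0 = 0)
s(164) - (-6189 + 6497)*(1352 - 14682) = 0 - (-6189 + 6497)*(1352 - 14682) = 0 - 308*(-13330) = 0 - 1*(-4105640) = 0 + 4105640 = 4105640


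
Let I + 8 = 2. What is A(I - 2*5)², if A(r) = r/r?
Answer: 1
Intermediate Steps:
I = -6 (I = -8 + 2 = -6)
A(r) = 1
A(I - 2*5)² = 1² = 1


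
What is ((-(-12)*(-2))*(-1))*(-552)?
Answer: -13248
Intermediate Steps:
((-(-12)*(-2))*(-1))*(-552) = ((-3*(-4)*(-2))*(-1))*(-552) = ((12*(-2))*(-1))*(-552) = -24*(-1)*(-552) = 24*(-552) = -13248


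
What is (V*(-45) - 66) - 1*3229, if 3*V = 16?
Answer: -3535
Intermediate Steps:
V = 16/3 (V = (⅓)*16 = 16/3 ≈ 5.3333)
(V*(-45) - 66) - 1*3229 = ((16/3)*(-45) - 66) - 1*3229 = (-240 - 66) - 3229 = -306 - 3229 = -3535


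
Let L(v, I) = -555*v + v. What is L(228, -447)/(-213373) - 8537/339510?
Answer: 41062621819/72442267230 ≈ 0.56683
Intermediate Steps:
L(v, I) = -554*v
L(228, -447)/(-213373) - 8537/339510 = -554*228/(-213373) - 8537/339510 = -126312*(-1/213373) - 8537*1/339510 = 126312/213373 - 8537/339510 = 41062621819/72442267230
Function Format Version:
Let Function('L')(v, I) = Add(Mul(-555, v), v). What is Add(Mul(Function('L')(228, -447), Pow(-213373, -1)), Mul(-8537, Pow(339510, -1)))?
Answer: Rational(41062621819, 72442267230) ≈ 0.56683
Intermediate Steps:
Function('L')(v, I) = Mul(-554, v)
Add(Mul(Function('L')(228, -447), Pow(-213373, -1)), Mul(-8537, Pow(339510, -1))) = Add(Mul(Mul(-554, 228), Pow(-213373, -1)), Mul(-8537, Pow(339510, -1))) = Add(Mul(-126312, Rational(-1, 213373)), Mul(-8537, Rational(1, 339510))) = Add(Rational(126312, 213373), Rational(-8537, 339510)) = Rational(41062621819, 72442267230)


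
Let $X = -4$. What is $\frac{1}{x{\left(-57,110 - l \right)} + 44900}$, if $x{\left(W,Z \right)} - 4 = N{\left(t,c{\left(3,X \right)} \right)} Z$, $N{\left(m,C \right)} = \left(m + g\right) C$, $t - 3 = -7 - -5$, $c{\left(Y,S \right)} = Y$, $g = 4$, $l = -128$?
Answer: $\frac{1}{48474} \approx 2.063 \cdot 10^{-5}$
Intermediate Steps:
$t = 1$ ($t = 3 - 2 = 1$)
$N{\left(m,C \right)} = C \left(4 + m\right)$ ($N{\left(m,C \right)} = \left(m + 4\right) C = \left(4 + m\right) C = C \left(4 + m\right)$)
$x{\left(W,Z \right)} = 4 + 15 Z$ ($x{\left(W,Z \right)} = 4 + 3 \left(4 + 1\right) Z = 4 + 3 \cdot 5 Z = 4 + 15 Z$)
$\frac{1}{x{\left(-57,110 - l \right)} + 44900} = \frac{1}{\left(4 + 15 \left(110 - -128\right)\right) + 44900} = \frac{1}{\left(4 + 15 \left(110 + 128\right)\right) + 44900} = \frac{1}{\left(4 + 15 \cdot 238\right) + 44900} = \frac{1}{\left(4 + 3570\right) + 44900} = \frac{1}{3574 + 44900} = \frac{1}{48474}$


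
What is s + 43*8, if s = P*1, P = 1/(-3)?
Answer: 1031/3 ≈ 343.67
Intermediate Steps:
P = -⅓ ≈ -0.33333
s = -⅓ (s = -⅓*1 = -⅓ ≈ -0.33333)
s + 43*8 = -⅓ + 43*8 = -⅓ + 344 = 1031/3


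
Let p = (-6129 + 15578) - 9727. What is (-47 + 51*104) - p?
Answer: 5535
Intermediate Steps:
p = -278 (p = 9449 - 9727 = -278)
(-47 + 51*104) - p = (-47 + 51*104) - 1*(-278) = (-47 + 5304) + 278 = 5257 + 278 = 5535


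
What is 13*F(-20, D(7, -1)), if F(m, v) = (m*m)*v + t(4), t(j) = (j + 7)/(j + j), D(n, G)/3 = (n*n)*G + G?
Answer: -6239857/8 ≈ -7.7998e+5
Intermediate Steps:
D(n, G) = 3*G + 3*G*n**2 (D(n, G) = 3*((n*n)*G + G) = 3*(n**2*G + G) = 3*(G*n**2 + G) = 3*(G + G*n**2) = 3*G + 3*G*n**2)
t(j) = (7 + j)/(2*j) (t(j) = (7 + j)/((2*j)) = (7 + j)*(1/(2*j)) = (7 + j)/(2*j))
F(m, v) = 11/8 + v*m**2 (F(m, v) = (m*m)*v + (1/2)*(7 + 4)/4 = m**2*v + (1/2)*(1/4)*11 = v*m**2 + 11/8 = 11/8 + v*m**2)
13*F(-20, D(7, -1)) = 13*(11/8 + (3*(-1)*(1 + 7**2))*(-20)**2) = 13*(11/8 + (3*(-1)*(1 + 49))*400) = 13*(11/8 + (3*(-1)*50)*400) = 13*(11/8 - 150*400) = 13*(11/8 - 60000) = 13*(-479989/8) = -6239857/8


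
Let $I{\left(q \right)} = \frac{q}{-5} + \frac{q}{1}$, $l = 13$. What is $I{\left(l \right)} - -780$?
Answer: $\frac{3952}{5} \approx 790.4$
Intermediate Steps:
$I{\left(q \right)} = \frac{4 q}{5}$ ($I{\left(q \right)} = q \left(- \frac{1}{5}\right) + q 1 = - \frac{q}{5} + q = \frac{4 q}{5}$)
$I{\left(l \right)} - -780 = \frac{4}{5} \cdot 13 - -780 = \frac{52}{5} + 780 = \frac{3952}{5}$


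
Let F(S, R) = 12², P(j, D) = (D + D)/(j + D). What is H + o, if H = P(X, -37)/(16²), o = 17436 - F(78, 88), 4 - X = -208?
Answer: 387340763/22400 ≈ 17292.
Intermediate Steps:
X = 212 (X = 4 - 1*(-208) = 4 + 208 = 212)
P(j, D) = 2*D/(D + j) (P(j, D) = (2*D)/(D + j) = 2*D/(D + j))
F(S, R) = 144
o = 17292 (o = 17436 - 1*144 = 17436 - 144 = 17292)
H = -37/22400 (H = (2*(-37)/(-37 + 212))/(16²) = (2*(-37)/175)/256 = (2*(-37)*(1/175))*(1/256) = -74/175*1/256 = -37/22400 ≈ -0.0016518)
H + o = -37/22400 + 17292 = 387340763/22400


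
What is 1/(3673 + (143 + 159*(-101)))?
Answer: -1/12243 ≈ -8.1679e-5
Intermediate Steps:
1/(3673 + (143 + 159*(-101))) = 1/(3673 + (143 - 16059)) = 1/(3673 - 15916) = 1/(-12243) = -1/12243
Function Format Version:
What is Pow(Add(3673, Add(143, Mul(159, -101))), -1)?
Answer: Rational(-1, 12243) ≈ -8.1679e-5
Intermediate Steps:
Pow(Add(3673, Add(143, Mul(159, -101))), -1) = Pow(Add(3673, Add(143, -16059)), -1) = Pow(Add(3673, -15916), -1) = Pow(-12243, -1) = Rational(-1, 12243)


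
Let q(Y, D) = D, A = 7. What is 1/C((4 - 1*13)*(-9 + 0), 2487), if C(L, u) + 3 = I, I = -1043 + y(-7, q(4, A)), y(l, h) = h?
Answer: -1/1039 ≈ -0.00096246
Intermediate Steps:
I = -1036 (I = -1043 + 7 = -1036)
C(L, u) = -1039 (C(L, u) = -3 - 1036 = -1039)
1/C((4 - 1*13)*(-9 + 0), 2487) = 1/(-1039) = -1/1039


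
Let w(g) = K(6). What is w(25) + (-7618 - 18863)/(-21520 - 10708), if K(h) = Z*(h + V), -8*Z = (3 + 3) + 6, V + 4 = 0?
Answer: -10029/4604 ≈ -2.1783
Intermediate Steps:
V = -4 (V = -4 + 0 = -4)
Z = -3/2 (Z = -((3 + 3) + 6)/8 = -(6 + 6)/8 = -⅛*12 = -3/2 ≈ -1.5000)
K(h) = 6 - 3*h/2 (K(h) = -3*(h - 4)/2 = -3*(-4 + h)/2 = 6 - 3*h/2)
w(g) = -3 (w(g) = 6 - 3/2*6 = 6 - 9 = -3)
w(25) + (-7618 - 18863)/(-21520 - 10708) = -3 + (-7618 - 18863)/(-21520 - 10708) = -3 - 26481/(-32228) = -3 - 26481*(-1/32228) = -3 + 3783/4604 = -10029/4604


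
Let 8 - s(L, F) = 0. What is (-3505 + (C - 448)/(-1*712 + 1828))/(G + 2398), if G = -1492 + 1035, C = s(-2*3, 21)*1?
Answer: -978005/541539 ≈ -1.8060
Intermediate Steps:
s(L, F) = 8 (s(L, F) = 8 - 1*0 = 8 + 0 = 8)
C = 8 (C = 8*1 = 8)
G = -457
(-3505 + (C - 448)/(-1*712 + 1828))/(G + 2398) = (-3505 + (8 - 448)/(-1*712 + 1828))/(-457 + 2398) = (-3505 - 440/(-712 + 1828))/1941 = (-3505 - 440/1116)*(1/1941) = (-3505 - 440*1/1116)*(1/1941) = (-3505 - 110/279)*(1/1941) = -978005/279*1/1941 = -978005/541539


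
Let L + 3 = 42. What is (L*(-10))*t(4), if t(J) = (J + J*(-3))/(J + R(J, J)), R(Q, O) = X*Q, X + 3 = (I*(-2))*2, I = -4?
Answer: 390/7 ≈ 55.714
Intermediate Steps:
L = 39 (L = -3 + 42 = 39)
X = 13 (X = -3 - 4*(-2)*2 = -3 + 8*2 = -3 + 16 = 13)
R(Q, O) = 13*Q
t(J) = -⅐ (t(J) = (J + J*(-3))/(J + 13*J) = (J - 3*J)/((14*J)) = (-2*J)*(1/(14*J)) = -⅐)
(L*(-10))*t(4) = (39*(-10))*(-⅐) = -390*(-⅐) = 390/7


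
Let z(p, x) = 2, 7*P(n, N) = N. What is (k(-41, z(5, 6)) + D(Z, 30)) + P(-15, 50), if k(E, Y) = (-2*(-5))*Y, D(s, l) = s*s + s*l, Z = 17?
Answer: 5783/7 ≈ 826.14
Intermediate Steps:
P(n, N) = N/7
D(s, l) = s**2 + l*s
k(E, Y) = 10*Y
(k(-41, z(5, 6)) + D(Z, 30)) + P(-15, 50) = (10*2 + 17*(30 + 17)) + (1/7)*50 = (20 + 17*47) + 50/7 = (20 + 799) + 50/7 = 819 + 50/7 = 5783/7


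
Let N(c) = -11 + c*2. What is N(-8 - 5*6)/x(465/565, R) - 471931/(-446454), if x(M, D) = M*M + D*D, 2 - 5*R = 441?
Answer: 9905658336659/9472024540431 ≈ 1.0458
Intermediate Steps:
R = -439/5 (R = ⅖ - ⅕*441 = ⅖ - 441/5 = -439/5 ≈ -87.800)
x(M, D) = D² + M² (x(M, D) = M² + D² = D² + M²)
N(c) = -11 + 2*c
N(-8 - 5*6)/x(465/565, R) - 471931/(-446454) = (-11 + 2*(-8 - 5*6))/((-439/5)² + (465/565)²) - 471931/(-446454) = (-11 + 2*(-8 - 30))/(192721/25 + (465*(1/565))²) - 471931*(-1/446454) = (-11 + 2*(-38))/(192721/25 + (93/113)²) + 471931/446454 = (-11 - 76)/(192721/25 + 8649/12769) + 471931/446454 = -87/2461070674/319225 + 471931/446454 = -87*319225/2461070674 + 471931/446454 = -957675/84864506 + 471931/446454 = 9905658336659/9472024540431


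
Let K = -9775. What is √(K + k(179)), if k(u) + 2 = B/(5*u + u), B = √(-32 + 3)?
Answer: √(-11277534852 + 1074*I*√29)/1074 ≈ 2.5355e-5 + 98.879*I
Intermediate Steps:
B = I*√29 (B = √(-29) = I*√29 ≈ 5.3852*I)
k(u) = -2 + I*√29/(6*u) (k(u) = -2 + (I*√29)/(5*u + u) = -2 + (I*√29)/((6*u)) = -2 + (I*√29)*(1/(6*u)) = -2 + I*√29/(6*u))
√(K + k(179)) = √(-9775 + (-2 + (⅙)*I*√29/179)) = √(-9775 + (-2 + (⅙)*I*√29*(1/179))) = √(-9775 + (-2 + I*√29/1074)) = √(-9777 + I*√29/1074)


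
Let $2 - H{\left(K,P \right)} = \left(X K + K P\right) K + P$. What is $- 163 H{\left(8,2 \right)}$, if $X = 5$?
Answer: $73024$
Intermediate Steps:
$H{\left(K,P \right)} = 2 - P - K \left(5 K + K P\right)$ ($H{\left(K,P \right)} = 2 - \left(\left(5 K + K P\right) K + P\right) = 2 - \left(K \left(5 K + K P\right) + P\right) = 2 - \left(P + K \left(5 K + K P\right)\right) = 2 - P - K \left(5 K + K P\right)$)
$- 163 H{\left(8,2 \right)} = - 163 \left(2 - 2 - 5 \cdot 8^{2} - 2 \cdot 8^{2}\right) = - 163 \left(2 - 2 - 320 - 2 \cdot 64\right) = - 163 \left(2 - 2 - 320 - 128\right) = \left(-163\right) \left(-448\right) = 73024$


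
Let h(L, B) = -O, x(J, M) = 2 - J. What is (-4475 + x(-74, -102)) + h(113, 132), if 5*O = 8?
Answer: -22003/5 ≈ -4400.6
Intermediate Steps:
O = 8/5 (O = (1/5)*8 = 8/5 ≈ 1.6000)
h(L, B) = -8/5 (h(L, B) = -1*8/5 = -8/5)
(-4475 + x(-74, -102)) + h(113, 132) = (-4475 + (2 - 1*(-74))) - 8/5 = (-4475 + (2 + 74)) - 8/5 = (-4475 + 76) - 8/5 = -4399 - 8/5 = -22003/5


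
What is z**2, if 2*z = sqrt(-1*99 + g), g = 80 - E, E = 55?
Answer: -37/2 ≈ -18.500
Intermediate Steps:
g = 25 (g = 80 - 1*55 = 80 - 55 = 25)
z = I*sqrt(74)/2 (z = sqrt(-1*99 + 25)/2 = sqrt(-99 + 25)/2 = sqrt(-74)/2 = (I*sqrt(74))/2 = I*sqrt(74)/2 ≈ 4.3012*I)
z**2 = (I*sqrt(74)/2)**2 = -37/2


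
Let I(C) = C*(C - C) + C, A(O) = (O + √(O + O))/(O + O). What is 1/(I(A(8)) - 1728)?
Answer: -4/6909 ≈ -0.00057895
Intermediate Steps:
A(O) = (O + √2*√O)/(2*O) (A(O) = (O + √(2*O))/((2*O)) = (O + √2*√O)*(1/(2*O)) = (O + √2*√O)/(2*O))
I(C) = C (I(C) = C*0 + C = 0 + C = C)
1/(I(A(8)) - 1728) = 1/((½ + √2/(2*√8)) - 1728) = 1/((½ + √2*(√2/4)/2) - 1728) = 1/((½ + ¼) - 1728) = 1/(¾ - 1728) = 1/(-6909/4) = -4/6909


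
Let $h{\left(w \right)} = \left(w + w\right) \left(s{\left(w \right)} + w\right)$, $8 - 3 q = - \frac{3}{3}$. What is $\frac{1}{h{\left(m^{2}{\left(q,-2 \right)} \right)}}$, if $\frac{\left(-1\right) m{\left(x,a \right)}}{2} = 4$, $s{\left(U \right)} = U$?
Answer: $\frac{1}{16384} \approx 6.1035 \cdot 10^{-5}$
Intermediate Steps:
$q = 3$ ($q = \frac{8}{3} - \frac{\left(-3\right) \frac{1}{3}}{3} = \frac{8}{3} - - \frac{1}{3} = \frac{8}{3} + \frac{1}{3} = 3$)
$m{\left(x,a \right)} = -8$ ($m{\left(x,a \right)} = \left(-2\right) 4 = -8$)
$h{\left(w \right)} = 4 w^{2}$ ($h{\left(w \right)} = \left(w + w\right) \left(w + w\right) = 2 w 2 w = 4 w^{2}$)
$\frac{1}{h{\left(m^{2}{\left(q,-2 \right)} \right)}} = \frac{1}{4 \left(\left(-8\right)^{2}\right)^{2}} = \frac{1}{4 \cdot 64^{2}} = \frac{1}{4 \cdot 4096} = \frac{1}{16384}$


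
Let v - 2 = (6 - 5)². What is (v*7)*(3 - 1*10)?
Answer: -147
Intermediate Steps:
v = 3 (v = 2 + (6 - 5)² = 2 + 1² = 2 + 1 = 3)
(v*7)*(3 - 1*10) = (3*7)*(3 - 1*10) = 21*(3 - 10) = 21*(-7) = -147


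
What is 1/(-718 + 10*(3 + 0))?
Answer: -1/688 ≈ -0.0014535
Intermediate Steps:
1/(-718 + 10*(3 + 0)) = 1/(-718 + 10*3) = 1/(-718 + 30) = 1/(-688) = -1/688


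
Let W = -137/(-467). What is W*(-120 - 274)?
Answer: -53978/467 ≈ -115.58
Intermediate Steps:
W = 137/467 (W = -137*(-1/467) = 137/467 ≈ 0.29336)
W*(-120 - 274) = 137*(-120 - 274)/467 = (137/467)*(-394) = -53978/467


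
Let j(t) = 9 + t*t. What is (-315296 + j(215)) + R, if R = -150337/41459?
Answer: -1014108345/3769 ≈ -2.6907e+5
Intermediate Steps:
j(t) = 9 + t**2
R = -13667/3769 (R = -150337*1/41459 = -13667/3769 ≈ -3.6262)
(-315296 + j(215)) + R = (-315296 + (9 + 215**2)) - 13667/3769 = (-315296 + (9 + 46225)) - 13667/3769 = (-315296 + 46234) - 13667/3769 = -269062 - 13667/3769 = -1014108345/3769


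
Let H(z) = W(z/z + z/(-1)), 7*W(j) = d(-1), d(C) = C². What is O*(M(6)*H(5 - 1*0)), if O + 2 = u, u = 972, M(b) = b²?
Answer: 34920/7 ≈ 4988.6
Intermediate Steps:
W(j) = ⅐ (W(j) = (⅐)*(-1)² = (⅐)*1 = ⅐)
H(z) = ⅐
O = 970 (O = -2 + 972 = 970)
O*(M(6)*H(5 - 1*0)) = 970*(6²*(⅐)) = 970*(36*(⅐)) = 970*(36/7) = 34920/7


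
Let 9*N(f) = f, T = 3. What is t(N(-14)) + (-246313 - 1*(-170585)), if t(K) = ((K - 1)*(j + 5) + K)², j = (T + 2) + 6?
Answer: -5988044/81 ≈ -73927.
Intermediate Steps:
N(f) = f/9
j = 11 (j = (3 + 2) + 6 = 5 + 6 = 11)
t(K) = (-16 + 17*K)² (t(K) = ((K - 1)*(11 + 5) + K)² = ((-1 + K)*16 + K)² = ((-16 + 16*K) + K)² = (-16 + 17*K)²)
t(N(-14)) + (-246313 - 1*(-170585)) = (-16 + 17*((⅑)*(-14)))² + (-246313 - 1*(-170585)) = (-16 + 17*(-14/9))² + (-246313 + 170585) = (-16 - 238/9)² - 75728 = (-382/9)² - 75728 = 145924/81 - 75728 = -5988044/81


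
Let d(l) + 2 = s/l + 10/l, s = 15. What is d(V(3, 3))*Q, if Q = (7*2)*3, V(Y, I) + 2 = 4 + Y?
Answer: 126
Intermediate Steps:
V(Y, I) = 2 + Y (V(Y, I) = -2 + (4 + Y) = 2 + Y)
Q = 42 (Q = 14*3 = 42)
d(l) = -2 + 25/l (d(l) = -2 + (15/l + 10/l) = -2 + 25/l)
d(V(3, 3))*Q = (-2 + 25/(2 + 3))*42 = (-2 + 25/5)*42 = (-2 + 25*(1/5))*42 = (-2 + 5)*42 = 3*42 = 126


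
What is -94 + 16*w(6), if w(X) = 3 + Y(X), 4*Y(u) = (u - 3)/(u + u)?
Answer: -45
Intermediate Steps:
Y(u) = (-3 + u)/(8*u) (Y(u) = ((u - 3)/(u + u))/4 = ((-3 + u)/((2*u)))/4 = ((-3 + u)*(1/(2*u)))/4 = ((-3 + u)/(2*u))/4 = (-3 + u)/(8*u))
w(X) = 3 + (-3 + X)/(8*X)
-94 + 16*w(6) = -94 + 16*((1/8)*(-3 + 25*6)/6) = -94 + 16*((1/8)*(1/6)*(-3 + 150)) = -94 + 16*((1/8)*(1/6)*147) = -94 + 16*(49/16) = -94 + 49 = -45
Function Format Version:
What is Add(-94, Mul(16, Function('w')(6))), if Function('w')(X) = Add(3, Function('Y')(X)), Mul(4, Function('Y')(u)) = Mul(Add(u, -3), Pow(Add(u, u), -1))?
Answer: -45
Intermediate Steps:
Function('Y')(u) = Mul(Rational(1, 8), Pow(u, -1), Add(-3, u)) (Function('Y')(u) = Mul(Rational(1, 4), Mul(Add(u, -3), Pow(Add(u, u), -1))) = Mul(Rational(1, 4), Mul(Add(-3, u), Pow(Mul(2, u), -1))) = Mul(Rational(1, 4), Mul(Add(-3, u), Mul(Rational(1, 2), Pow(u, -1)))) = Mul(Rational(1, 4), Mul(Rational(1, 2), Pow(u, -1), Add(-3, u))) = Mul(Rational(1, 8), Pow(u, -1), Add(-3, u)))
Function('w')(X) = Add(3, Mul(Rational(1, 8), Pow(X, -1), Add(-3, X)))
Add(-94, Mul(16, Function('w')(6))) = Add(-94, Mul(16, Mul(Rational(1, 8), Pow(6, -1), Add(-3, Mul(25, 6))))) = Add(-94, Mul(16, Mul(Rational(1, 8), Rational(1, 6), Add(-3, 150)))) = Add(-94, Mul(16, Mul(Rational(1, 8), Rational(1, 6), 147))) = Add(-94, Mul(16, Rational(49, 16))) = Add(-94, 49) = -45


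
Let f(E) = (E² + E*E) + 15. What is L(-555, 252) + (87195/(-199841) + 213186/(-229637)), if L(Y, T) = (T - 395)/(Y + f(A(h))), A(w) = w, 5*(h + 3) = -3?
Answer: -640815875501857/589789688938884 ≈ -1.0865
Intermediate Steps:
h = -18/5 (h = -3 + (⅕)*(-3) = -3 - ⅗ = -18/5 ≈ -3.6000)
f(E) = 15 + 2*E² (f(E) = (E² + E²) + 15 = 2*E² + 15 = 15 + 2*E²)
L(Y, T) = (-395 + T)/(1023/25 + Y) (L(Y, T) = (T - 395)/(Y + (15 + 2*(-18/5)²)) = (-395 + T)/(Y + (15 + 2*(324/25))) = (-395 + T)/(Y + (15 + 648/25)) = (-395 + T)/(Y + 1023/25) = (-395 + T)/(1023/25 + Y))
L(-555, 252) + (87195/(-199841) + 213186/(-229637)) = 25*(-395 + 252)/(1023 + 25*(-555)) + (87195/(-199841) + 213186/(-229637)) = 25*(-143)/(1023 - 13875) + (87195*(-1/199841) + 213186*(-1/229637)) = 25*(-143)/(-12852) + (-87195/199841 - 213186/229637) = 25*(-1/12852)*(-143) - 62626501641/45890887717 = 3575/12852 - 62626501641/45890887717 = -640815875501857/589789688938884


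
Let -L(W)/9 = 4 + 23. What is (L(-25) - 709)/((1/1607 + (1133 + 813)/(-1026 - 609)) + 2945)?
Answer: -178666260/552478567 ≈ -0.32339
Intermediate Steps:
L(W) = -243 (L(W) = -9*(4 + 23) = -9*27 = -243)
(L(-25) - 709)/((1/1607 + (1133 + 813)/(-1026 - 609)) + 2945) = (-243 - 709)/((1/1607 + (1133 + 813)/(-1026 - 609)) + 2945) = -952/((1/1607 + 1946/(-1635)) + 2945) = -952/((1/1607 + 1946*(-1/1635)) + 2945) = -952/((1/1607 - 1946/1635) + 2945) = -952/(-3125587/2627445 + 2945) = -952/7734699938/2627445 = -952*2627445/7734699938 = -178666260/552478567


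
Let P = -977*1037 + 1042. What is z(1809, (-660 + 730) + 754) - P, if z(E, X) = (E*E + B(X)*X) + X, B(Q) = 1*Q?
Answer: 4964388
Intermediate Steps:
B(Q) = Q
z(E, X) = X + E² + X² (z(E, X) = (E*E + X*X) + X = (E² + X²) + X = X + E² + X²)
P = -1012107 (P = -1013149 + 1042 = -1012107)
z(1809, (-660 + 730) + 754) - P = (((-660 + 730) + 754) + 1809² + ((-660 + 730) + 754)²) - 1*(-1012107) = ((70 + 754) + 3272481 + (70 + 754)²) + 1012107 = (824 + 3272481 + 824²) + 1012107 = (824 + 3272481 + 678976) + 1012107 = 3952281 + 1012107 = 4964388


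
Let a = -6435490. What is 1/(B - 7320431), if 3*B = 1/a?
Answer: -19306470/141331681488571 ≈ -1.3660e-7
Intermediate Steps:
B = -1/19306470 (B = (1/3)/(-6435490) = (1/3)*(-1/6435490) = -1/19306470 ≈ -5.1796e-8)
1/(B - 7320431) = 1/(-1/19306470 - 7320431) = 1/(-141331681488571/19306470) = -19306470/141331681488571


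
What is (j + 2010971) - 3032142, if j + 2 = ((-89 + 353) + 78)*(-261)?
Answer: -1110435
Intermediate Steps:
j = -89264 (j = -2 + ((-89 + 353) + 78)*(-261) = -2 + (264 + 78)*(-261) = -2 + 342*(-261) = -2 - 89262 = -89264)
(j + 2010971) - 3032142 = (-89264 + 2010971) - 3032142 = 1921707 - 3032142 = -1110435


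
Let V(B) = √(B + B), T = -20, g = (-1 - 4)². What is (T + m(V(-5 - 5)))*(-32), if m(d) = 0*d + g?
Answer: -160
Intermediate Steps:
g = 25 (g = (-5)² = 25)
V(B) = √2*√B (V(B) = √(2*B) = √2*√B)
m(d) = 25 (m(d) = 0*d + 25 = 0 + 25 = 25)
(T + m(V(-5 - 5)))*(-32) = (-20 + 25)*(-32) = 5*(-32) = -160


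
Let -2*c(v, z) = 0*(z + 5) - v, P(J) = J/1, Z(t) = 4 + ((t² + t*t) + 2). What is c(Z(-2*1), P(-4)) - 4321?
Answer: -4314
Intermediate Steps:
Z(t) = 6 + 2*t² (Z(t) = 4 + ((t² + t²) + 2) = 4 + (2*t² + 2) = 4 + (2 + 2*t²) = 6 + 2*t²)
P(J) = J (P(J) = J*1 = J)
c(v, z) = v/2 (c(v, z) = -(0*(z + 5) - v)/2 = -(0*(5 + z) - v)/2 = -(0 - v)/2 = -(-1)*v/2 = v/2)
c(Z(-2*1), P(-4)) - 4321 = (6 + 2*(-2*1)²)/2 - 4321 = (6 + 2*(-2)²)/2 - 4321 = (6 + 2*4)/2 - 4321 = (6 + 8)/2 - 4321 = (½)*14 - 4321 = 7 - 4321 = -4314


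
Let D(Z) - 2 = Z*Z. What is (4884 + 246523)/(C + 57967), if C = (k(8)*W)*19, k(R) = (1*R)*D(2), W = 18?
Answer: 251407/74383 ≈ 3.3799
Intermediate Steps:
D(Z) = 2 + Z**2 (D(Z) = 2 + Z*Z = 2 + Z**2)
k(R) = 6*R (k(R) = (1*R)*(2 + 2**2) = R*(2 + 4) = R*6 = 6*R)
C = 16416 (C = ((6*8)*18)*19 = (48*18)*19 = 864*19 = 16416)
(4884 + 246523)/(C + 57967) = (4884 + 246523)/(16416 + 57967) = 251407/74383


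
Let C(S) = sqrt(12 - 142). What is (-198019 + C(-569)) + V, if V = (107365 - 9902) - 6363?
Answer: -106919 + I*sqrt(130) ≈ -1.0692e+5 + 11.402*I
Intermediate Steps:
C(S) = I*sqrt(130) (C(S) = sqrt(-130) = I*sqrt(130))
V = 91100 (V = 97463 - 6363 = 91100)
(-198019 + C(-569)) + V = (-198019 + I*sqrt(130)) + 91100 = -106919 + I*sqrt(130)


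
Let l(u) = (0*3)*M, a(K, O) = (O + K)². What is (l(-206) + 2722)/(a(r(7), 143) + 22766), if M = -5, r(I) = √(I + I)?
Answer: 117669338/1867601297 - 778492*√14/1867601297 ≈ 0.061446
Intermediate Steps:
r(I) = √2*√I (r(I) = √(2*I) = √2*√I)
a(K, O) = (K + O)²
l(u) = 0 (l(u) = (0*3)*(-5) = 0*(-5) = 0)
(l(-206) + 2722)/(a(r(7), 143) + 22766) = (0 + 2722)/((√2*√7 + 143)² + 22766) = 2722/((√14 + 143)² + 22766) = 2722/((143 + √14)² + 22766) = 2722/(22766 + (143 + √14)²)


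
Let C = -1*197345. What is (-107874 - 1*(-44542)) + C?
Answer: -260677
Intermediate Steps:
C = -197345
(-107874 - 1*(-44542)) + C = (-107874 - 1*(-44542)) - 197345 = (-107874 + 44542) - 197345 = -63332 - 197345 = -260677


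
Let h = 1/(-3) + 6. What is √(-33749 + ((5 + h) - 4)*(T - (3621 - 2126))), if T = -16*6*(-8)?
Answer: 7*I*√7089/3 ≈ 196.46*I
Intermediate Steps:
h = 17/3 (h = -⅓ + 6 = 17/3 ≈ 5.6667)
T = 768 (T = -96*(-8) = 768)
√(-33749 + ((5 + h) - 4)*(T - (3621 - 2126))) = √(-33749 + ((5 + 17/3) - 4)*(768 - (3621 - 2126))) = √(-33749 + (32/3 - 4)*(768 - 1*1495)) = √(-33749 + 20*(768 - 1495)/3) = √(-33749 + (20/3)*(-727)) = √(-33749 - 14540/3) = √(-115787/3) = 7*I*√7089/3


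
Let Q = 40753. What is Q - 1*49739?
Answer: -8986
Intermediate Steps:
Q - 1*49739 = 40753 - 1*49739 = 40753 - 49739 = -8986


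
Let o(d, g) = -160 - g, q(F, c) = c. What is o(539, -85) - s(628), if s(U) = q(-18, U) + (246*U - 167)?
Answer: -155024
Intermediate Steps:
s(U) = -167 + 247*U (s(U) = U + (246*U - 167) = U + (-167 + 246*U) = -167 + 247*U)
o(539, -85) - s(628) = (-160 - 1*(-85)) - (-167 + 247*628) = (-160 + 85) - (-167 + 155116) = -75 - 1*154949 = -75 - 154949 = -155024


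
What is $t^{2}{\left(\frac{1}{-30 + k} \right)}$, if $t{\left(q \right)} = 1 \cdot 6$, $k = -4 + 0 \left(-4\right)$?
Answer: $36$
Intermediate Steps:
$k = -4$ ($k = -4 + 0 = -4$)
$t{\left(q \right)} = 6$
$t^{2}{\left(\frac{1}{-30 + k} \right)} = 6^{2} = 36$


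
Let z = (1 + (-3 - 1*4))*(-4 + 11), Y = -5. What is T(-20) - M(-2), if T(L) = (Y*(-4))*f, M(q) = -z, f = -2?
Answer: -82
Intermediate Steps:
z = -42 (z = (1 + (-3 - 4))*7 = (1 - 7)*7 = -6*7 = -42)
M(q) = 42 (M(q) = -1*(-42) = 42)
T(L) = -40 (T(L) = -5*(-4)*(-2) = 20*(-2) = -40)
T(-20) - M(-2) = -40 - 1*42 = -40 - 42 = -82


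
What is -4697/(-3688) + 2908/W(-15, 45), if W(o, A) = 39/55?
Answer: 590041903/143832 ≈ 4102.3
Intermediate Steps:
W(o, A) = 39/55 (W(o, A) = 39*(1/55) = 39/55)
-4697/(-3688) + 2908/W(-15, 45) = -4697/(-3688) + 2908/(39/55) = -4697*(-1/3688) + 2908*(55/39) = 4697/3688 + 159940/39 = 590041903/143832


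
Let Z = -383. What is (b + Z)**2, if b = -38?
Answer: 177241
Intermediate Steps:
(b + Z)**2 = (-38 - 383)**2 = (-421)**2 = 177241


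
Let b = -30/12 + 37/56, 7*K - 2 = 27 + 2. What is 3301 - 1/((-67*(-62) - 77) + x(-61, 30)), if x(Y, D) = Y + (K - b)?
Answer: 743540291/225247 ≈ 3301.0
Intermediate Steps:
K = 31/7 (K = 2/7 + (27 + 2)/7 = 2/7 + (⅐)*29 = 2/7 + 29/7 = 31/7 ≈ 4.4286)
b = -103/56 (b = -30*1/12 + 37*(1/56) = -5/2 + 37/56 = -103/56 ≈ -1.8393)
x(Y, D) = 351/56 + Y (x(Y, D) = Y + (31/7 - 1*(-103/56)) = Y + (31/7 + 103/56) = Y + 351/56 = 351/56 + Y)
3301 - 1/((-67*(-62) - 77) + x(-61, 30)) = 3301 - 1/((-67*(-62) - 77) + (351/56 - 61)) = 3301 - 1/((4154 - 77) - 3065/56) = 3301 - 1/(4077 - 3065/56) = 3301 - 1/225247/56 = 3301 - 1*56/225247 = 3301 - 56/225247 = 743540291/225247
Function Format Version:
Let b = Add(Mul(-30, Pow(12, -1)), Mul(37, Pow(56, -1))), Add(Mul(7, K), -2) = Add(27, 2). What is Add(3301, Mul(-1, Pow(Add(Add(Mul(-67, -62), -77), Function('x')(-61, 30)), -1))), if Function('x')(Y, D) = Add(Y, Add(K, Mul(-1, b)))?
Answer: Rational(743540291, 225247) ≈ 3301.0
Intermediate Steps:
K = Rational(31, 7) (K = Add(Rational(2, 7), Mul(Rational(1, 7), Add(27, 2))) = Add(Rational(2, 7), Mul(Rational(1, 7), 29)) = Add(Rational(2, 7), Rational(29, 7)) = Rational(31, 7) ≈ 4.4286)
b = Rational(-103, 56) (b = Add(Mul(-30, Rational(1, 12)), Mul(37, Rational(1, 56))) = Add(Rational(-5, 2), Rational(37, 56)) = Rational(-103, 56) ≈ -1.8393)
Function('x')(Y, D) = Add(Rational(351, 56), Y) (Function('x')(Y, D) = Add(Y, Add(Rational(31, 7), Mul(-1, Rational(-103, 56)))) = Add(Y, Add(Rational(31, 7), Rational(103, 56))) = Add(Y, Rational(351, 56)) = Add(Rational(351, 56), Y))
Add(3301, Mul(-1, Pow(Add(Add(Mul(-67, -62), -77), Function('x')(-61, 30)), -1))) = Add(3301, Mul(-1, Pow(Add(Add(Mul(-67, -62), -77), Add(Rational(351, 56), -61)), -1))) = Add(3301, Mul(-1, Pow(Add(Add(4154, -77), Rational(-3065, 56)), -1))) = Add(3301, Mul(-1, Pow(Add(4077, Rational(-3065, 56)), -1))) = Add(3301, Mul(-1, Pow(Rational(225247, 56), -1))) = Add(3301, Mul(-1, Rational(56, 225247))) = Add(3301, Rational(-56, 225247)) = Rational(743540291, 225247)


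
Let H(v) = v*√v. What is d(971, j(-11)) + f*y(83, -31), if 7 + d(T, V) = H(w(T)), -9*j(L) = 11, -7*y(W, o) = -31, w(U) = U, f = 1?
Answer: -18/7 + 971*√971 ≈ 30255.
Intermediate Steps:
y(W, o) = 31/7 (y(W, o) = -⅐*(-31) = 31/7)
H(v) = v^(3/2)
j(L) = -11/9 (j(L) = -⅑*11 = -11/9)
d(T, V) = -7 + T^(3/2)
d(971, j(-11)) + f*y(83, -31) = (-7 + 971^(3/2)) + 1*(31/7) = (-7 + 971*√971) + 31/7 = -18/7 + 971*√971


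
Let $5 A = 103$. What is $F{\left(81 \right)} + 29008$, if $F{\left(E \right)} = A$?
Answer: $\frac{145143}{5} \approx 29029.0$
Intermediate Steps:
$A = \frac{103}{5}$ ($A = \frac{1}{5} \cdot 103 = \frac{103}{5} \approx 20.6$)
$F{\left(E \right)} = \frac{103}{5}$
$F{\left(81 \right)} + 29008 = \frac{103}{5} + 29008 = \frac{145143}{5}$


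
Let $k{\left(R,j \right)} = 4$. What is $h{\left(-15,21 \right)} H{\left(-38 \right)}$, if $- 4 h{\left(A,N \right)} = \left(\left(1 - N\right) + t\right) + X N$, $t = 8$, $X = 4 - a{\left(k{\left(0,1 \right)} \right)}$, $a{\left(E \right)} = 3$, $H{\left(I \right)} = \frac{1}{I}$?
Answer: $\frac{9}{152} \approx 0.059211$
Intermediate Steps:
$X = 1$ ($X = 4 - 3 = 1$)
$h{\left(A,N \right)} = - \frac{9}{4}$ ($h{\left(A,N \right)} = - \frac{\left(\left(1 - N\right) + 8\right) + 1 N}{4} = - \frac{\left(9 - N\right) + N}{4} = \left(- \frac{1}{4}\right) 9 = - \frac{9}{4}$)
$h{\left(-15,21 \right)} H{\left(-38 \right)} = - \frac{9}{4 \left(-38\right)} = \left(- \frac{9}{4}\right) \left(- \frac{1}{38}\right) = \frac{9}{152}$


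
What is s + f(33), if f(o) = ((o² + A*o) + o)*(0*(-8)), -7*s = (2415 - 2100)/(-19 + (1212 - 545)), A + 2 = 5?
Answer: -5/72 ≈ -0.069444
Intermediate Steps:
A = 3 (A = -2 + 5 = 3)
s = -5/72 (s = -(2415 - 2100)/(7*(-19 + (1212 - 545))) = -45/(-19 + 667) = -45/648 = -⅐*35/72 = -5/72 ≈ -0.069444)
f(o) = 0 (f(o) = ((o² + 3*o) + o)*(0*(-8)) = (o² + 4*o)*0 = 0)
s + f(33) = -5/72 + 0 = -5/72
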